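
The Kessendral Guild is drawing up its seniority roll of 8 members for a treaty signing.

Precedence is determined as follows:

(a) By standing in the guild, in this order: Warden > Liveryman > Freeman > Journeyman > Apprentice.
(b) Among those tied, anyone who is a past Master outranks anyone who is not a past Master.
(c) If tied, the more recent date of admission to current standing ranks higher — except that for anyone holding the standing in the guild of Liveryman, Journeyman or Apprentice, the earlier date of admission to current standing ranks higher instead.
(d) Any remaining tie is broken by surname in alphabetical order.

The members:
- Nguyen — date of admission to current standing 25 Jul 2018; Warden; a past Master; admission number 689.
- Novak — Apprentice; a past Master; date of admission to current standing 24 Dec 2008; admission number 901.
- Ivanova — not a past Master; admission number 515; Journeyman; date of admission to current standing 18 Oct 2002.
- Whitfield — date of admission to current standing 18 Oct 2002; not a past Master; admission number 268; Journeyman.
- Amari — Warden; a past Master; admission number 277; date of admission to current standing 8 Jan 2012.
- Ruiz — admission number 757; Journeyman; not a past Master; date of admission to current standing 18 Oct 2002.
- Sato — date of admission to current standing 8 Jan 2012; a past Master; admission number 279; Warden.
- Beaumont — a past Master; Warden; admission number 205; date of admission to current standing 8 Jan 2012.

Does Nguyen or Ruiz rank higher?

Nguyen

By standing in the guild: Nguyen, Amari, Beaumont and Sato (Warden); then Ivanova, Ruiz and Whitfield (Journeyman); then Novak (Apprentice).
Nguyen, Amari, Beaumont and Sato are each a past Master, so the next rule applies.
Among Nguyen, Amari, Beaumont and Sato, by date of admission to current standing (later first): Nguyen (25 Jul 2018) before Amari, Beaumont and Sato (8 Jan 2012).
Among Amari, Beaumont and Sato, alphabetically by surname: Amari before Beaumont before Sato.
Ivanova, Ruiz and Whitfield are each not a past Master, so the next rule applies.
Ivanova, Ruiz and Whitfield all have date of admission to current standing 18 Oct 2002, so the next rule applies.
Among Ivanova, Ruiz and Whitfield, alphabetically by surname: Ivanova before Ruiz before Whitfield.
So Nguyen takes precedence.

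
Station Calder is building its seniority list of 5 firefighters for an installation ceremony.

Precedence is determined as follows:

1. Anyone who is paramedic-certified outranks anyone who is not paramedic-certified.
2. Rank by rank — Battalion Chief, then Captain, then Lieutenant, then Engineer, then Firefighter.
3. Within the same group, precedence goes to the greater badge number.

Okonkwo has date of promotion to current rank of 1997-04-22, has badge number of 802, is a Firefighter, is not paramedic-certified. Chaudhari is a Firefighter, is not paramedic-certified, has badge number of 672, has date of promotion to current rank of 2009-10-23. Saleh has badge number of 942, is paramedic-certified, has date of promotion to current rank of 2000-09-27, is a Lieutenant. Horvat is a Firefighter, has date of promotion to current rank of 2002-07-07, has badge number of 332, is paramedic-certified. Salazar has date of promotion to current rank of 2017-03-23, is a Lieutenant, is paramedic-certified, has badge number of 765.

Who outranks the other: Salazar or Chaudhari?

By the first rule: Saleh, Salazar and Horvat (each paramedic-certified); then Okonkwo and Chaudhari (both not paramedic-certified).
Among Saleh, Salazar and Horvat, by rank: Saleh and Salazar (Lieutenant) before Horvat (Firefighter).
Among Saleh and Salazar, by badge number (higher first): Saleh (942) before Salazar (765).
Okonkwo and Chaudhari are each Firefighter, so the next rule applies.
Among Okonkwo and Chaudhari, by badge number (higher first): Okonkwo (802) before Chaudhari (672).
So Salazar takes precedence.

Salazar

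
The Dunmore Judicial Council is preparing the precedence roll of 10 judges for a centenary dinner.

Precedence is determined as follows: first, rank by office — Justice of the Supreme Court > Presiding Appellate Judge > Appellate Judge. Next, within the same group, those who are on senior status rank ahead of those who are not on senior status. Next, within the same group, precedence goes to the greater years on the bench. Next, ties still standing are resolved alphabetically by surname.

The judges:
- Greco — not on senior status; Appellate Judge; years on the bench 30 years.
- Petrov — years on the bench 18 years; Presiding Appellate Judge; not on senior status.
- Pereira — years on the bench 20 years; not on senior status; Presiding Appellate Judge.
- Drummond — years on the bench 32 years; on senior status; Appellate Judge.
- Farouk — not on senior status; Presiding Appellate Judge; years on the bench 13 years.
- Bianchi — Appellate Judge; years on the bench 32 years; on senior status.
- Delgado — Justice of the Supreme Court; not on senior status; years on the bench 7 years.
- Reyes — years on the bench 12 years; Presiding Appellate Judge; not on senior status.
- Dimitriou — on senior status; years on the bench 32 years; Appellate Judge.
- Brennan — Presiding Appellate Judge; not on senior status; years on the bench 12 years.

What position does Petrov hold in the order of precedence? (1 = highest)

By office: Delgado (Justice of the Supreme Court); then Pereira, Petrov, Farouk, Brennan and Reyes (Presiding Appellate Judge); then Bianchi, Dimitriou, Drummond and Greco (Appellate Judge).
Pereira, Petrov, Farouk, Brennan and Reyes are each not on senior status, so the next rule applies.
Among Pereira, Petrov, Farouk, Brennan and Reyes, by years on the bench (higher first): Pereira (20 years) before Petrov (18 years) before Farouk (13 years) before Brennan and Reyes (12 years).
Among Brennan and Reyes, alphabetically by surname: Brennan before Reyes.
Among Bianchi, Dimitriou, Drummond and Greco, on senior status before not on senior status: Bianchi, Dimitriou and Drummond (on senior status) before Greco (not on senior status).
Bianchi, Dimitriou and Drummond all have years on the bench 32 years, so the next rule applies.
Among Bianchi, Dimitriou and Drummond, alphabetically by surname: Bianchi before Dimitriou before Drummond.
Order: Delgado, Pereira, Petrov, Farouk, Brennan, Reyes, Bianchi, Dimitriou, Drummond, Greco. So position 3.

3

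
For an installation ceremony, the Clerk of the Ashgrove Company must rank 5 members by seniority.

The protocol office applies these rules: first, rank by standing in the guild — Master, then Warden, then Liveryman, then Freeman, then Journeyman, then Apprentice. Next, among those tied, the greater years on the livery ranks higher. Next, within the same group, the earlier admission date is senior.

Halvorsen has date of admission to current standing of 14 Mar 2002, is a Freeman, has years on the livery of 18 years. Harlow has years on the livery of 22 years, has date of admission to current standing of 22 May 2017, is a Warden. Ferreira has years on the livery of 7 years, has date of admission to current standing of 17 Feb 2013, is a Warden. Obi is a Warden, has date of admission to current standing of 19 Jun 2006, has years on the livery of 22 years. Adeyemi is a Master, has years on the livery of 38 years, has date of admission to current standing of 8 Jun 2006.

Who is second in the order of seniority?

Obi

By standing in the guild: Adeyemi (Master); then Obi, Harlow and Ferreira (Warden); then Halvorsen (Freeman).
Among Obi, Harlow and Ferreira, by years on the livery (higher first): Obi and Harlow (22 years) before Ferreira (7 years).
Among Obi and Harlow, by date of admission to current standing (earlier first): Obi (19 Jun 2006) before Harlow (22 May 2017).
Order: Adeyemi, Obi, Harlow, Ferreira, Halvorsen.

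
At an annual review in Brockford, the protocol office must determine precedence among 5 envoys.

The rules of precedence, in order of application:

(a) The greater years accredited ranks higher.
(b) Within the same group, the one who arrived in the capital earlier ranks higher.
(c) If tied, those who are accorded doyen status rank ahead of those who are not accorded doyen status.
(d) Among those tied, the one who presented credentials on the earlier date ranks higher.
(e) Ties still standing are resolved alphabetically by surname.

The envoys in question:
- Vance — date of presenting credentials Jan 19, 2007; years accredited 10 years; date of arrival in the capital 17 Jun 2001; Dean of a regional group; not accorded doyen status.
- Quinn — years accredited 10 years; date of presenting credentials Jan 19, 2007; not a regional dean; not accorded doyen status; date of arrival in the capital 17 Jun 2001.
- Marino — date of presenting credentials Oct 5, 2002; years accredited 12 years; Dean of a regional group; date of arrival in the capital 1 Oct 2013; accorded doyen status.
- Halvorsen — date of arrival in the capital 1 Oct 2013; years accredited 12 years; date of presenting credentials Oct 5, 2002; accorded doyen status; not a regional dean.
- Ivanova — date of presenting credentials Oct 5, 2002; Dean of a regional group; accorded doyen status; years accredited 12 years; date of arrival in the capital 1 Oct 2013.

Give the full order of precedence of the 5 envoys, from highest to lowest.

By years accredited (higher first): Halvorsen, Ivanova and Marino (each 12 years); then Quinn and Vance (both 10 years).
Halvorsen, Ivanova and Marino all have date of arrival in the capital 1 Oct 2013, so the next rule applies.
Halvorsen, Ivanova and Marino are each accorded doyen status, so the next rule applies.
Halvorsen, Ivanova and Marino all have date of presenting credentials Oct 5, 2002, so the next rule applies.
Among Halvorsen, Ivanova and Marino, alphabetically by surname: Halvorsen before Ivanova before Marino.
Quinn and Vance both have date of arrival in the capital 17 Jun 2001, so the next rule applies.
Quinn and Vance are each not accorded doyen status, so the next rule applies.
Quinn and Vance both have date of presenting credentials Jan 19, 2007, so the next rule applies.
Among Quinn and Vance, alphabetically by surname: Quinn before Vance.
Full order: Halvorsen, Ivanova, Marino, Quinn, Vance.

Halvorsen, Ivanova, Marino, Quinn, Vance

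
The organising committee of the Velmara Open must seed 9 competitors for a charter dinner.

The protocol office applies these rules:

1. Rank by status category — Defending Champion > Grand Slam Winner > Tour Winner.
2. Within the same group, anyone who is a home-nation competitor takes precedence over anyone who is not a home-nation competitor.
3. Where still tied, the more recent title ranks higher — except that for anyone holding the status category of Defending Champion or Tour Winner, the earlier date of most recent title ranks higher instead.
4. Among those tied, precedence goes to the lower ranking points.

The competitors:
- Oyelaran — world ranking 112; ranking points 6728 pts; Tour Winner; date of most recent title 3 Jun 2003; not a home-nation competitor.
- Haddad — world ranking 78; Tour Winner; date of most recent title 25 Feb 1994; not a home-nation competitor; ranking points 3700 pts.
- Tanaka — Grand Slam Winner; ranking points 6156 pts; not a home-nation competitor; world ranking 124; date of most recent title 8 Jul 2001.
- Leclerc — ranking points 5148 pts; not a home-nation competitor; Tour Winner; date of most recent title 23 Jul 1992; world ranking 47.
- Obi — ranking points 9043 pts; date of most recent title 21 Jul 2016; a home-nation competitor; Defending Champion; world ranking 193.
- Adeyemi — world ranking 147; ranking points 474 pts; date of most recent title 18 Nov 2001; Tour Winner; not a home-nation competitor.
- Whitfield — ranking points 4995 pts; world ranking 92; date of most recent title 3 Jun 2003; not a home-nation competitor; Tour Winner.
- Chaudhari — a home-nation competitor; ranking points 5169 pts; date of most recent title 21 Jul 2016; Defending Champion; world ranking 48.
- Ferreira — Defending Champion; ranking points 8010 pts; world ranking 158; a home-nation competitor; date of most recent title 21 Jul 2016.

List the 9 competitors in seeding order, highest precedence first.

Chaudhari, Ferreira, Obi, Tanaka, Leclerc, Haddad, Adeyemi, Whitfield, Oyelaran

By status category: Chaudhari, Ferreira and Obi (Defending Champion); then Tanaka (Grand Slam Winner); then Leclerc, Haddad, Adeyemi, Whitfield and Oyelaran (Tour Winner).
Chaudhari, Ferreira and Obi are each a home-nation competitor, so the next rule applies.
Chaudhari, Ferreira and Obi all have date of most recent title 21 Jul 2016, so the next rule applies.
Among Chaudhari, Ferreira and Obi, by ranking points (lower first): Chaudhari (5169 pts) before Ferreira (8010 pts) before Obi (9043 pts).
Leclerc, Haddad, Adeyemi, Whitfield and Oyelaran are each not a home-nation competitor, so the next rule applies.
Among Leclerc, Haddad, Adeyemi, Whitfield and Oyelaran, by date of most recent title (earlier first) (reversed rule for this group): Leclerc (23 Jul 1992) before Haddad (25 Feb 1994) before Adeyemi (18 Nov 2001) before Whitfield and Oyelaran (3 Jun 2003).
Among Whitfield and Oyelaran, by ranking points (lower first): Whitfield (4995 pts) before Oyelaran (6728 pts).
Full order: Chaudhari, Ferreira, Obi, Tanaka, Leclerc, Haddad, Adeyemi, Whitfield, Oyelaran.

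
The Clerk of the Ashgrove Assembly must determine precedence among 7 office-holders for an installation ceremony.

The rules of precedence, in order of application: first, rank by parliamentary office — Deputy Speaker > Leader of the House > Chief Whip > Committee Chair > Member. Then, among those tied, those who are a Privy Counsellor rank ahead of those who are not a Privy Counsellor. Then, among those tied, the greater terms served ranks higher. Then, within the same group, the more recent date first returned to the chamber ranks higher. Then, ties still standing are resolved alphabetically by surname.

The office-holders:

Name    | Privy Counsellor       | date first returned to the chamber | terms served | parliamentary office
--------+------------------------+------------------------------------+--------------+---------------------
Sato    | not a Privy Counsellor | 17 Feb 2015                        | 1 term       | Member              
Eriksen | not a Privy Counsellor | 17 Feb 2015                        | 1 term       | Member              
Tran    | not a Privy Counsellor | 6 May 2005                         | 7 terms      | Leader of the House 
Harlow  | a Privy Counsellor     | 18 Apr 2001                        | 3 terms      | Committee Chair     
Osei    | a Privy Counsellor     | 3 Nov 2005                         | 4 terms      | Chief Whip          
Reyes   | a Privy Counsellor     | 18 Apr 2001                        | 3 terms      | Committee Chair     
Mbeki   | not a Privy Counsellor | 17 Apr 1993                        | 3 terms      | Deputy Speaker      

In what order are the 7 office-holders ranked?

Mbeki, Tran, Osei, Harlow, Reyes, Eriksen, Sato

By parliamentary office: Mbeki (Deputy Speaker); then Tran (Leader of the House); then Osei (Chief Whip); then Harlow and Reyes (Committee Chair); then Eriksen and Sato (Member).
Harlow and Reyes are each a Privy Counsellor, so the next rule applies.
Harlow and Reyes both have terms served 3 terms, so the next rule applies.
Harlow and Reyes both have date first returned to the chamber 18 Apr 2001, so the next rule applies.
Among Harlow and Reyes, alphabetically by surname: Harlow before Reyes.
Eriksen and Sato are each not a Privy Counsellor, so the next rule applies.
Eriksen and Sato both have terms served 1 term, so the next rule applies.
Eriksen and Sato both have date first returned to the chamber 17 Feb 2015, so the next rule applies.
Among Eriksen and Sato, alphabetically by surname: Eriksen before Sato.
Full order: Mbeki, Tran, Osei, Harlow, Reyes, Eriksen, Sato.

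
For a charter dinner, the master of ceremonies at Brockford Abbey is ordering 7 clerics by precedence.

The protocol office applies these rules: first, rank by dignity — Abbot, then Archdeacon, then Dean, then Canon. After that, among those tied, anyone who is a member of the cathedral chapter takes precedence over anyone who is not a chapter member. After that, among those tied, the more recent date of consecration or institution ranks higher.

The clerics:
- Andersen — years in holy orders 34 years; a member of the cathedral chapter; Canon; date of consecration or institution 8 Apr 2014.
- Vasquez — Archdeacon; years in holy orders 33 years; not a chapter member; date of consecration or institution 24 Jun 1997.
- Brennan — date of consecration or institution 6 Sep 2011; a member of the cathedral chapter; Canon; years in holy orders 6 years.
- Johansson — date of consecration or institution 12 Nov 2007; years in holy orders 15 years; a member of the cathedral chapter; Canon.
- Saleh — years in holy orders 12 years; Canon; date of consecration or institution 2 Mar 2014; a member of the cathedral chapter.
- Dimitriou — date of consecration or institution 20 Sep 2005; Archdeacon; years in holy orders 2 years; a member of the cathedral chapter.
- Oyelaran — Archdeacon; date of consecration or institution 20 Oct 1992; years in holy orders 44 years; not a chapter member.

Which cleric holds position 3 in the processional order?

Oyelaran

By dignity: Dimitriou, Vasquez and Oyelaran (Archdeacon); then Andersen, Saleh, Brennan and Johansson (Canon).
Among Dimitriou, Vasquez and Oyelaran, a member of the cathedral chapter before not a chapter member: Dimitriou (a member of the cathedral chapter) before Vasquez and Oyelaran (not a chapter member).
Among Vasquez and Oyelaran, by date of consecration or institution (later first): Vasquez (24 Jun 1997) before Oyelaran (20 Oct 1992).
Andersen, Saleh, Brennan and Johansson are each a member of the cathedral chapter, so the next rule applies.
Among Andersen, Saleh, Brennan and Johansson, by date of consecration or institution (later first): Andersen (8 Apr 2014) before Saleh (2 Mar 2014) before Brennan (6 Sep 2011) before Johansson (12 Nov 2007).
Order: Dimitriou, Vasquez, Oyelaran, Andersen, Saleh, Brennan, Johansson.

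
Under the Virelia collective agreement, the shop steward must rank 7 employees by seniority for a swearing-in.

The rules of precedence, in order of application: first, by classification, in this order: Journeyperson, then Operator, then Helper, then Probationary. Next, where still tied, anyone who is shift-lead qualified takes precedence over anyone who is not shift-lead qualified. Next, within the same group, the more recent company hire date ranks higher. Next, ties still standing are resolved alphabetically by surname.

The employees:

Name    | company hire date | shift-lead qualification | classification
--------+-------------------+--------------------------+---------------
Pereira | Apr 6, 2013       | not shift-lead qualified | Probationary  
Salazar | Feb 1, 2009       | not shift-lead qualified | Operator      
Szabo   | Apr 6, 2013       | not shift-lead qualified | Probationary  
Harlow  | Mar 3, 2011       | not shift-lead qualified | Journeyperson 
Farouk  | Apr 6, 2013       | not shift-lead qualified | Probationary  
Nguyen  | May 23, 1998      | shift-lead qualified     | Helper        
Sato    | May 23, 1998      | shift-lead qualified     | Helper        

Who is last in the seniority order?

Szabo

By classification: Harlow (Journeyperson); then Salazar (Operator); then Nguyen and Sato (Helper); then Farouk, Pereira and Szabo (Probationary).
Nguyen and Sato are each shift-lead qualified, so the next rule applies.
Nguyen and Sato both have company hire date May 23, 1998, so the next rule applies.
Among Nguyen and Sato, alphabetically by surname: Nguyen before Sato.
Farouk, Pereira and Szabo are each not shift-lead qualified, so the next rule applies.
Farouk, Pereira and Szabo all have company hire date Apr 6, 2013, so the next rule applies.
Among Farouk, Pereira and Szabo, alphabetically by surname: Farouk before Pereira before Szabo.
Order: Harlow, Salazar, Nguyen, Sato, Farouk, Pereira, Szabo.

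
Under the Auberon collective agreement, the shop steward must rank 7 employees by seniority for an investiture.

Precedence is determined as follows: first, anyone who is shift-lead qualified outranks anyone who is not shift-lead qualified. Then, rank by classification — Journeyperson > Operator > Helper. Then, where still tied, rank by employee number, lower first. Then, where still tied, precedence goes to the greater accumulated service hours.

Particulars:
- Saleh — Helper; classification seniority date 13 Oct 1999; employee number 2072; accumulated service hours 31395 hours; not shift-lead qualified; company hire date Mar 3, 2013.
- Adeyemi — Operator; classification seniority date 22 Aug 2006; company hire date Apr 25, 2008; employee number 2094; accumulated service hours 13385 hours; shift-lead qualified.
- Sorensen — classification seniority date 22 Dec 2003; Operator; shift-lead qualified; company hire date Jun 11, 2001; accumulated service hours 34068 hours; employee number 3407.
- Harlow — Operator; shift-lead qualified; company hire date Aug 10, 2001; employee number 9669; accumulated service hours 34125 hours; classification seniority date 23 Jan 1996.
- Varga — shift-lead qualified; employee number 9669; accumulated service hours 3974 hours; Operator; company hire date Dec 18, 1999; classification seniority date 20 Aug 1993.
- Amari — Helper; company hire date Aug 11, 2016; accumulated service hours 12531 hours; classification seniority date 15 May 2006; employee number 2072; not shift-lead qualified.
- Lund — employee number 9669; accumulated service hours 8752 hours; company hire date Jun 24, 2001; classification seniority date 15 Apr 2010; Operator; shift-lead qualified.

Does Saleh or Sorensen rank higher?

By the first rule: Adeyemi, Sorensen, Harlow, Lund and Varga (each shift-lead qualified); then Saleh and Amari (both not shift-lead qualified).
Adeyemi, Sorensen, Harlow, Lund and Varga are each Operator, so the next rule applies.
Among Adeyemi, Sorensen, Harlow, Lund and Varga, by employee number (lower first): Adeyemi (2094) before Sorensen (3407) before Harlow, Lund and Varga (9669).
Among Harlow, Lund and Varga, by accumulated service hours (higher first): Harlow (34125 hours) before Lund (8752 hours) before Varga (3974 hours).
Saleh and Amari are each Helper, so the next rule applies.
Saleh and Amari both have employee number 2072, so the next rule applies.
Among Saleh and Amari, by accumulated service hours (higher first): Saleh (31395 hours) before Amari (12531 hours).
So Sorensen takes precedence.

Sorensen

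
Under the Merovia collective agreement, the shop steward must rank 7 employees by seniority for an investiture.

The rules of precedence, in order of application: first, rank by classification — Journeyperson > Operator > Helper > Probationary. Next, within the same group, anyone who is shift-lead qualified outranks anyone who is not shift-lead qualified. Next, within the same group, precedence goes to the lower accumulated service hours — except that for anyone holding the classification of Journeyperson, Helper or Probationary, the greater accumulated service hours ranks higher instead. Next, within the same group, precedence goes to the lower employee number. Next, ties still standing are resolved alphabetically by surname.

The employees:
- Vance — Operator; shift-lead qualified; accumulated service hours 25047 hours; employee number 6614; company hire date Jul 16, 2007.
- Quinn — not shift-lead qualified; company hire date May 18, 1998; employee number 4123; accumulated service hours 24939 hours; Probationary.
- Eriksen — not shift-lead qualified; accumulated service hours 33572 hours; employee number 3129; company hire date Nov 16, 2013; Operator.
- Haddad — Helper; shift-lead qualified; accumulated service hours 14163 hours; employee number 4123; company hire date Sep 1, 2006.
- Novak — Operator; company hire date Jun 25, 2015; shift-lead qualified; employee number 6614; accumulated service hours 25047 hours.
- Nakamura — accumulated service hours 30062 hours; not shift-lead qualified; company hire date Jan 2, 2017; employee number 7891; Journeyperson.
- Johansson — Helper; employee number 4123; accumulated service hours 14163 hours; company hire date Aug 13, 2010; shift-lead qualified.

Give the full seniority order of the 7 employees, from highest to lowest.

By classification: Nakamura (Journeyperson); then Novak, Vance and Eriksen (Operator); then Haddad and Johansson (Helper); then Quinn (Probationary).
Among Novak, Vance and Eriksen, shift-lead qualified before not shift-lead qualified: Novak and Vance (shift-lead qualified) before Eriksen (not shift-lead qualified).
Novak and Vance both have accumulated service hours 25047 hours, so the next rule applies.
Novak and Vance both have employee number 6614, so the next rule applies.
Among Novak and Vance, alphabetically by surname: Novak before Vance.
Haddad and Johansson are each shift-lead qualified, so the next rule applies.
Haddad and Johansson both have accumulated service hours 14163 hours, so the next rule applies.
Haddad and Johansson both have employee number 4123, so the next rule applies.
Among Haddad and Johansson, alphabetically by surname: Haddad before Johansson.
Full order: Nakamura, Novak, Vance, Eriksen, Haddad, Johansson, Quinn.

Nakamura, Novak, Vance, Eriksen, Haddad, Johansson, Quinn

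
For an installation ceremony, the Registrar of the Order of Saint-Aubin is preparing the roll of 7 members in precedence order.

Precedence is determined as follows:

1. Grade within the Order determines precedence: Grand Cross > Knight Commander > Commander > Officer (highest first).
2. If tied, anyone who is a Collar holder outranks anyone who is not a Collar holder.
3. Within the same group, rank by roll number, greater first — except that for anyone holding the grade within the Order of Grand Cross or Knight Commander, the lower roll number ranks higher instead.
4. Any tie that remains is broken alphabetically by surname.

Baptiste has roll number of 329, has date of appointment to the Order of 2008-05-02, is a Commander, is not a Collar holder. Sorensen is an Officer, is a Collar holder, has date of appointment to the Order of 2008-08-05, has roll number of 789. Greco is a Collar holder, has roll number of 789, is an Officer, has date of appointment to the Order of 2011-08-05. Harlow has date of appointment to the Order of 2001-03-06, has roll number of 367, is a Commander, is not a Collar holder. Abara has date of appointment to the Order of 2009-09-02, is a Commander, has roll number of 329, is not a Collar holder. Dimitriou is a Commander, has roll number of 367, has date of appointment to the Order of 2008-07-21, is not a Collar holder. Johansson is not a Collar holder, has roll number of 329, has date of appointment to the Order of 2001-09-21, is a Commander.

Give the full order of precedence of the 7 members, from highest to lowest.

By grade within the Order: Dimitriou, Harlow, Abara, Baptiste and Johansson (Commander); then Greco and Sorensen (Officer).
Dimitriou, Harlow, Abara, Baptiste and Johansson are each not a Collar holder, so the next rule applies.
Among Dimitriou, Harlow, Abara, Baptiste and Johansson, by roll number (higher first): Dimitriou and Harlow (367) before Abara, Baptiste and Johansson (329).
Among Dimitriou and Harlow, alphabetically by surname: Dimitriou before Harlow.
Among Abara, Baptiste and Johansson, alphabetically by surname: Abara before Baptiste before Johansson.
Greco and Sorensen are each a Collar holder, so the next rule applies.
Greco and Sorensen both have roll number 789, so the next rule applies.
Among Greco and Sorensen, alphabetically by surname: Greco before Sorensen.
Full order: Dimitriou, Harlow, Abara, Baptiste, Johansson, Greco, Sorensen.

Dimitriou, Harlow, Abara, Baptiste, Johansson, Greco, Sorensen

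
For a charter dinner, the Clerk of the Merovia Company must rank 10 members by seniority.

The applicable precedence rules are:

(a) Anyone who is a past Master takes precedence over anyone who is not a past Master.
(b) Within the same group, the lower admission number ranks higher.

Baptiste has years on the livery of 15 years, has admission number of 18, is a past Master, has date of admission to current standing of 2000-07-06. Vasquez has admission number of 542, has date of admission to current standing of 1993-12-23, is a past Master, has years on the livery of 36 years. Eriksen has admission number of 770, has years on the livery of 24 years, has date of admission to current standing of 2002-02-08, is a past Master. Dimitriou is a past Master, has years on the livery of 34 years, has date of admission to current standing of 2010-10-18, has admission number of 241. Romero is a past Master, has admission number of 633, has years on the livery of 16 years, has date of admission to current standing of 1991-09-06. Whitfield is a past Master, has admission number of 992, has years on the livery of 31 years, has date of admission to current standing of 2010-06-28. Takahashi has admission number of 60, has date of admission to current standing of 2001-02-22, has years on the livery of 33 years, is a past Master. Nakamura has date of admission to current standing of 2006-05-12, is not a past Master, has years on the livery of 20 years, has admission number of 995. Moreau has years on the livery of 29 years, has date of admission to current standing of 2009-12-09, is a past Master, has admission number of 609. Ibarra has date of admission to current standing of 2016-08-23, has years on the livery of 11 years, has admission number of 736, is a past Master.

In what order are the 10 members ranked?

Baptiste, Takahashi, Dimitriou, Vasquez, Moreau, Romero, Ibarra, Eriksen, Whitfield, Nakamura

By the first rule: Baptiste, Takahashi, Dimitriou, Vasquez, Moreau, Romero, Ibarra, Eriksen and Whitfield (each a past Master); then Nakamura (not a past Master).
Among Baptiste, Takahashi, Dimitriou, Vasquez, Moreau, Romero, Ibarra, Eriksen and Whitfield, by admission number (lower first): Baptiste (18) before Takahashi (60) before Dimitriou (241) before Vasquez (542) before Moreau (609) before Romero (633) before Ibarra (736) before Eriksen (770) before Whitfield (992).
Full order: Baptiste, Takahashi, Dimitriou, Vasquez, Moreau, Romero, Ibarra, Eriksen, Whitfield, Nakamura.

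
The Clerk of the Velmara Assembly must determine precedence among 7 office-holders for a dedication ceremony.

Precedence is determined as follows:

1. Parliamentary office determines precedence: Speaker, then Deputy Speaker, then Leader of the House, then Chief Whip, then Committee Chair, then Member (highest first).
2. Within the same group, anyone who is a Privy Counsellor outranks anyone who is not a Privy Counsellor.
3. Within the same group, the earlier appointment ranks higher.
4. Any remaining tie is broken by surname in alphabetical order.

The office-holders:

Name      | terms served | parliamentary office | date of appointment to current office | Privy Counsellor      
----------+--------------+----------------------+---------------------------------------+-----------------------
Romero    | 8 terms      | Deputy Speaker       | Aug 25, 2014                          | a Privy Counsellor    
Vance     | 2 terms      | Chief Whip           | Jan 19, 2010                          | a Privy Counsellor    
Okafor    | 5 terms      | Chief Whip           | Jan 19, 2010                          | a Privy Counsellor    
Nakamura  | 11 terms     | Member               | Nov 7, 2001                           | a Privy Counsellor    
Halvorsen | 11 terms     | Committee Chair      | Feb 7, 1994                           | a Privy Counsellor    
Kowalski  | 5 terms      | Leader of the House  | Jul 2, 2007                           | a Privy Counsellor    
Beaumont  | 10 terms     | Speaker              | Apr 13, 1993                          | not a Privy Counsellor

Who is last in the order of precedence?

Nakamura

By parliamentary office: Beaumont (Speaker); then Romero (Deputy Speaker); then Kowalski (Leader of the House); then Okafor and Vance (Chief Whip); then Halvorsen (Committee Chair); then Nakamura (Member).
Okafor and Vance are each a Privy Counsellor, so the next rule applies.
Okafor and Vance both have date of appointment to current office Jan 19, 2010, so the next rule applies.
Among Okafor and Vance, alphabetically by surname: Okafor before Vance.
Order: Beaumont, Romero, Kowalski, Okafor, Vance, Halvorsen, Nakamura.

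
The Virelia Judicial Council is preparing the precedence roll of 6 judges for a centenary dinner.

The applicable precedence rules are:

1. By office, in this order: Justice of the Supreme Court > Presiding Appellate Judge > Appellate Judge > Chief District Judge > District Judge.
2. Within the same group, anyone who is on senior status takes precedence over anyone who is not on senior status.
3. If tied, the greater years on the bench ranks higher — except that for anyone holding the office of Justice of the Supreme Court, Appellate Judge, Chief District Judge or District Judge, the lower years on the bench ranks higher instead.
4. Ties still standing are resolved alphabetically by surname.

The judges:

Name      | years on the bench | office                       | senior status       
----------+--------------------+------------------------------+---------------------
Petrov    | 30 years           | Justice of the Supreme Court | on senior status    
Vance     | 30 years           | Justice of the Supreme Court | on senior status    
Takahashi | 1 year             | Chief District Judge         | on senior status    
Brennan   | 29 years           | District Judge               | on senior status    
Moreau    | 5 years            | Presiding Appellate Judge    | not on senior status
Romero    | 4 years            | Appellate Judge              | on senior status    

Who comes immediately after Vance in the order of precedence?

Moreau

By office: Petrov and Vance (Justice of the Supreme Court); then Moreau (Presiding Appellate Judge); then Romero (Appellate Judge); then Takahashi (Chief District Judge); then Brennan (District Judge).
Petrov and Vance are each on senior status, so the next rule applies.
Petrov and Vance both have years on the bench 30 years, so the next rule applies.
Among Petrov and Vance, alphabetically by surname: Petrov before Vance.
Order: Petrov, Vance, Moreau, Romero, Takahashi, Brennan.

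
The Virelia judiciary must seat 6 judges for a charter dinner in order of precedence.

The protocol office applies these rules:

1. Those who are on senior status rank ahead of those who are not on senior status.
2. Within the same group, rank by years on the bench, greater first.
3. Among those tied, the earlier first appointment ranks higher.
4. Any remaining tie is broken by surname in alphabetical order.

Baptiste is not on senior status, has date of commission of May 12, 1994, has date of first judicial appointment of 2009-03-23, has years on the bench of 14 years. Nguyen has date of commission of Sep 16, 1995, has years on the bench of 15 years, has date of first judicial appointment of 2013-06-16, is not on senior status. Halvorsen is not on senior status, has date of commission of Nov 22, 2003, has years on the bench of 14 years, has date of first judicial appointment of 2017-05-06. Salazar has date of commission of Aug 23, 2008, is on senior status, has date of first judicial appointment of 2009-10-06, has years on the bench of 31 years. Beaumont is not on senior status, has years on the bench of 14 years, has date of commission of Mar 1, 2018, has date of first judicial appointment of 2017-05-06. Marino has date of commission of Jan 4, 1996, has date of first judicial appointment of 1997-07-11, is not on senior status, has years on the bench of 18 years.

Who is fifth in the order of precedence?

By the first rule: Salazar (on senior status); then Marino, Nguyen, Baptiste, Beaumont and Halvorsen (each not on senior status).
Among Marino, Nguyen, Baptiste, Beaumont and Halvorsen, by years on the bench (higher first): Marino (18 years) before Nguyen (15 years) before Baptiste, Beaumont and Halvorsen (14 years).
Among Baptiste, Beaumont and Halvorsen, by date of first judicial appointment (earlier first): Baptiste (2009-03-23) before Beaumont and Halvorsen (2017-05-06).
Among Beaumont and Halvorsen, alphabetically by surname: Beaumont before Halvorsen.
Order: Salazar, Marino, Nguyen, Baptiste, Beaumont, Halvorsen.

Beaumont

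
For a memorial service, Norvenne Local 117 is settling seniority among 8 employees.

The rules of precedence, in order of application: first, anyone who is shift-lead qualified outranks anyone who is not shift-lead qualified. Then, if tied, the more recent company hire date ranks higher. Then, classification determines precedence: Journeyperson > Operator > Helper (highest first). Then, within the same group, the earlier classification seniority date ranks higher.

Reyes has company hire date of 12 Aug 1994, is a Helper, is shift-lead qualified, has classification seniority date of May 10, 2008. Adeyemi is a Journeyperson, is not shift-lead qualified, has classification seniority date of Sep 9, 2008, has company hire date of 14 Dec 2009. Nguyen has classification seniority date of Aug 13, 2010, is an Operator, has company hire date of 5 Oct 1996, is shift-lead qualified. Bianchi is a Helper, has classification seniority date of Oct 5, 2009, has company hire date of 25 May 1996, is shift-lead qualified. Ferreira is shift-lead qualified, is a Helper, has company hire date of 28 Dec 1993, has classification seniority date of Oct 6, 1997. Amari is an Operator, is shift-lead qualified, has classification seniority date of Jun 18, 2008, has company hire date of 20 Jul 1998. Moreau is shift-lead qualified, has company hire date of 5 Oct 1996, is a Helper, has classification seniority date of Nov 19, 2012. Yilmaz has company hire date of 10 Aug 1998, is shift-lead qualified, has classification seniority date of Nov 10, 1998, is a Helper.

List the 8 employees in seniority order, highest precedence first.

Yilmaz, Amari, Nguyen, Moreau, Bianchi, Reyes, Ferreira, Adeyemi

By the first rule: Yilmaz, Amari, Nguyen, Moreau, Bianchi, Reyes and Ferreira (each shift-lead qualified); then Adeyemi (not shift-lead qualified).
Among Yilmaz, Amari, Nguyen, Moreau, Bianchi, Reyes and Ferreira, by company hire date (later first): Yilmaz (10 Aug 1998) before Amari (20 Jul 1998) before Nguyen and Moreau (5 Oct 1996) before Bianchi (25 May 1996) before Reyes (12 Aug 1994) before Ferreira (28 Dec 1993).
Among Nguyen and Moreau, by classification: Nguyen (Operator) before Moreau (Helper).
Full order: Yilmaz, Amari, Nguyen, Moreau, Bianchi, Reyes, Ferreira, Adeyemi.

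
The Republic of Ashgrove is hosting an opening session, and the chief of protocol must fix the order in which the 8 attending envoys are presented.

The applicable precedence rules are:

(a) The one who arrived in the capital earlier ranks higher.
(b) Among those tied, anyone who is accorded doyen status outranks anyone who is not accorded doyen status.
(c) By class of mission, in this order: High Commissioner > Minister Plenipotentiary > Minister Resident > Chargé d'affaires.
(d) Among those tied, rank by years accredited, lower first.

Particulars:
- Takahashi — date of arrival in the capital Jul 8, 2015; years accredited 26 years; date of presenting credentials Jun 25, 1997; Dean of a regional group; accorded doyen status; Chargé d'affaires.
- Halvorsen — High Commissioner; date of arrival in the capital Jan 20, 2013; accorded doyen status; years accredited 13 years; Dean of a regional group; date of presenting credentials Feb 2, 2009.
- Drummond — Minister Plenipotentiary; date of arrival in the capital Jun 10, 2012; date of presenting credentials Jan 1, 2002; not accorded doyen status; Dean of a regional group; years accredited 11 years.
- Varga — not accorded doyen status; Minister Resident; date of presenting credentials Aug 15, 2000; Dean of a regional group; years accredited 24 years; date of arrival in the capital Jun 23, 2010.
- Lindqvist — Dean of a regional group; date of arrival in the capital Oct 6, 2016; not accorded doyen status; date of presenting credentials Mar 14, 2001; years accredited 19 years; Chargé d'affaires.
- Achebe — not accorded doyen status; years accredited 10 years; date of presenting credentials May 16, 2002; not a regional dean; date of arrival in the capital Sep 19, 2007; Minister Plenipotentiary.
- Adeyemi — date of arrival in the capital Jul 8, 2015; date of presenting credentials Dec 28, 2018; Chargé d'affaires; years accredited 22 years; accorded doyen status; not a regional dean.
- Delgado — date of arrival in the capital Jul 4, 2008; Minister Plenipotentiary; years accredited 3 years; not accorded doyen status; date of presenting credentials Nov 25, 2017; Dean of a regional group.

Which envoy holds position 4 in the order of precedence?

Drummond

By date of arrival in the capital (earlier first): Achebe (Sep 19, 2007); then Delgado (Jul 4, 2008); then Varga (Jun 23, 2010); then Drummond (Jun 10, 2012); then Halvorsen (Jan 20, 2013); then Adeyemi and Takahashi (both Jul 8, 2015); then Lindqvist (Oct 6, 2016).
Adeyemi and Takahashi are each accorded doyen status, so the next rule applies.
Adeyemi and Takahashi are each Chargé d'affaires, so the next rule applies.
Among Adeyemi and Takahashi, by years accredited (lower first): Adeyemi (22 years) before Takahashi (26 years).
Order: Achebe, Delgado, Varga, Drummond, Halvorsen, Adeyemi, Takahashi, Lindqvist.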